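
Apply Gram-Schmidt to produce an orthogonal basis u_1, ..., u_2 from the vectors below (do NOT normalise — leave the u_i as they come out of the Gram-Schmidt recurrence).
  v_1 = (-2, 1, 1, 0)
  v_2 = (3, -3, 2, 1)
Orthogonal basis:
  u_1 = (-2, 1, 1, 0)
  u_2 = (2/3, -11/6, 19/6, 1)

Apply the Gram-Schmidt recurrence
  u_1 = v_1
  u_i = v_i − Σ_{j<i} ((v_i · u_j) / (u_j · u_j)) · u_j.

Step by step this gives:
  u_1 = (-2, 1, 1, 0)
  u_2 = (2/3, -11/6, 19/6, 1)

Orthogonality check:
  u_2 · u_1 = 0 (should be 0)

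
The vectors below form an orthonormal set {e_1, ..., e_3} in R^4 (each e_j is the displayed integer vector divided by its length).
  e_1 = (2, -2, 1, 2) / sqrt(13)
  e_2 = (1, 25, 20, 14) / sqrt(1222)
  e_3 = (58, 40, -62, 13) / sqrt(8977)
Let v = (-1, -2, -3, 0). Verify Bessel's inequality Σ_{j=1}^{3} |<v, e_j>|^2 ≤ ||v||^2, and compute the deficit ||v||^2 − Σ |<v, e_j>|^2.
Σ |<v, e_j>|^2 = 3979/382; ||v||^2 = 14; deficit = 1369/382

Write each e_j = u_j / sqrt(<u_j, u_j>) where u_j is the displayed integer vector. Then <v, e_j> = <v, u_j> / sqrt(<u_j, u_j>), so |<v, e_j>|^2 = <v, u_j>^2 / <u_j, u_j>.
Coefficients: <v, e_1> = -1/sqrt(13), <v, e_2> = -111/sqrt(1222), <v, e_3> = 48/sqrt(8977).
Square and sum: Σ |<v, e_j>|^2 = 3979/382.
Compute ||v||^2 = v·v = 14.
Deficit = 14 − 3979/382 = 1369/382 ≥ 0, confirming Bessel's inequality. (The deficit equals ||v − Σ <v,e_j> e_j||^2, the squared distance from v to span{e_j}.)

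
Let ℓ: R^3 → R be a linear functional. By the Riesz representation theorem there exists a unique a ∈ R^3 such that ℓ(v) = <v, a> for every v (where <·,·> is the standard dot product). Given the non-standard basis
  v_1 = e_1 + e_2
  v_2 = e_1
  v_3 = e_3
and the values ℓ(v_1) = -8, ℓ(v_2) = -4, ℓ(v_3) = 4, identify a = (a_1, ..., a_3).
a = (-4, -4, 4)

Write a = (a_1, ..., a_3) in the standard basis. For each basis vector v_i, ℓ(v_i) = <v_i, a> is a linear equation in the a_j's. Collect the n equations into a matrix system V a = ℓ, where row i of V is v_i (expressed in the standard basis). Since V is invertible (lower-triangular with 1s on the diagonal, up to permutation), solve by back-substitution:
  V =
[[1, 1, 0],
 [1, 0, 0],
 [0, 0, 1]]
  V a = (-8, -4, 4)
Solving gives a = (-4, -4, 4).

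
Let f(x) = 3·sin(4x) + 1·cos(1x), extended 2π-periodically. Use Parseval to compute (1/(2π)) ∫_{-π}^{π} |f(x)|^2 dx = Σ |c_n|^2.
Σ |c_n|^2 = 5

Expand |f|^2 and use orthogonality of {sin(nx), cos(mx)} on [-π, π]:
  ∫_{-π}^{π} sin(nx)^2 dx = π, ∫ cos(mx)^2 dx = π, and cross terms integrate to 0.
So ∫_{-π}^{π} f(x)^2 dx = 3^2 · π + 1^2 · π = (9 + 1)π.
Divide by 2π: (9 + 1)/2 = 5.
By Parseval, this equals Σ |c_n|^2.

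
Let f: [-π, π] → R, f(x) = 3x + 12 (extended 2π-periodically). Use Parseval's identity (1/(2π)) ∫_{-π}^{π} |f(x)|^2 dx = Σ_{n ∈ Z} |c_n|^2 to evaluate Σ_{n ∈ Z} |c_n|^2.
Σ |c_n|^2 = 3π^2 + 144

Expand and integrate term by term over [-π, π]:
  ∫ (3x)^2 dx = 9·(2π^3/3); ∫ 2·3·(12)·x dx = 0 (odd integrand); ∫ 12^2 dx = 144·2π.
So (1/(2π)) ∫_{-π}^{π} (3x + 12)^2 dx = 9π^2/3 + 144 = 3π^2 + 144.
Parseval ⇒ Σ |c_n|^2 = 3π^2 + 144.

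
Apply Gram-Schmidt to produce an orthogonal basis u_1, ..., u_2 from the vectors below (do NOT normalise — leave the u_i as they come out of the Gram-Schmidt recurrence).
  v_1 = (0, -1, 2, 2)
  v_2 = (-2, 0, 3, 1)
Orthogonal basis:
  u_1 = (0, -1, 2, 2)
  u_2 = (-2, 8/9, 11/9, -7/9)

Apply the Gram-Schmidt recurrence
  u_1 = v_1
  u_i = v_i − Σ_{j<i} ((v_i · u_j) / (u_j · u_j)) · u_j.

Step by step this gives:
  u_1 = (0, -1, 2, 2)
  u_2 = (-2, 8/9, 11/9, -7/9)

Orthogonality check:
  u_2 · u_1 = 0 (should be 0)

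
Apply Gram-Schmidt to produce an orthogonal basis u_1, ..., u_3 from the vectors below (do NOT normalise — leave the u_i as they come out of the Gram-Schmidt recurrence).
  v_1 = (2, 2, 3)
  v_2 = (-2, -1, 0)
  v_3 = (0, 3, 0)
Orthogonal basis:
  u_1 = (2, 2, 3)
  u_2 = (-22/17, -5/17, 18/17)
  u_3 = (-54/49, 108/49, -36/49)

Apply the Gram-Schmidt recurrence
  u_1 = v_1
  u_i = v_i − Σ_{j<i} ((v_i · u_j) / (u_j · u_j)) · u_j.

Step by step this gives:
  u_1 = (2, 2, 3)
  u_2 = (-22/17, -5/17, 18/17)
  u_3 = (-54/49, 108/49, -36/49)

Orthogonality check:
  u_2 · u_1 = 0 (should be 0)
  u_3 · u_1 = 0 (should be 0)
  u_3 · u_2 = 0 (should be 0)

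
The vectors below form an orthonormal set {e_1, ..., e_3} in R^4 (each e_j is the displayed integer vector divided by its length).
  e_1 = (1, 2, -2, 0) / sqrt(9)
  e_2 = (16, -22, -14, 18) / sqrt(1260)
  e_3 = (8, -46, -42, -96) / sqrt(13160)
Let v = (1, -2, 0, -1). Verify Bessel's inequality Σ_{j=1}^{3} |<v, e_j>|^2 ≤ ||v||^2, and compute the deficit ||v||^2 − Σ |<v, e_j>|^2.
Σ |<v, e_j>|^2 = 250/47; ||v||^2 = 6; deficit = 32/47

Write each e_j = u_j / sqrt(<u_j, u_j>) where u_j is the displayed integer vector. Then <v, e_j> = <v, u_j> / sqrt(<u_j, u_j>), so |<v, e_j>|^2 = <v, u_j>^2 / <u_j, u_j>.
Coefficients: <v, e_1> = -3/sqrt(9), <v, e_2> = 42/sqrt(1260), <v, e_3> = 196/sqrt(13160).
Square and sum: Σ |<v, e_j>|^2 = 250/47.
Compute ||v||^2 = v·v = 6.
Deficit = 6 − 250/47 = 32/47 ≥ 0, confirming Bessel's inequality. (The deficit equals ||v − Σ <v,e_j> e_j||^2, the squared distance from v to span{e_j}.)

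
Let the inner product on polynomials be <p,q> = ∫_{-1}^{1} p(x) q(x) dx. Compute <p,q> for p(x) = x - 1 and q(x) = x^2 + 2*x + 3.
<p,q> = -16/3

Expand the product: p(x)·q(x) = x^3 + x^2 + x - 3.
∫_{-1}^{1} of each monomial x^k gives [2/(k+1) if k even, 0 if k odd]. Integrating term-by-term (or equivalently evaluating the antiderivative F(x) = x^4/4 + x^3/3 + x^2/2 - 3*x at the endpoints):
  F(1) − F(−1) = -23/12 − (41/12) = -16/3.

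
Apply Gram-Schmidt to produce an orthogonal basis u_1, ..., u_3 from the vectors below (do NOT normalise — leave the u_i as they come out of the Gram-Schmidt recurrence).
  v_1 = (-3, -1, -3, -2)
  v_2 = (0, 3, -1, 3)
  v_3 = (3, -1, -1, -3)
Orthogonal basis:
  u_1 = (-3, -1, -3, -2)
  u_2 = (-18/23, 63/23, -41/23, 57/23)
  u_3 = (1062/401, 293/401, -789/401, -556/401)

Apply the Gram-Schmidt recurrence
  u_1 = v_1
  u_i = v_i − Σ_{j<i} ((v_i · u_j) / (u_j · u_j)) · u_j.

Step by step this gives:
  u_1 = (-3, -1, -3, -2)
  u_2 = (-18/23, 63/23, -41/23, 57/23)
  u_3 = (1062/401, 293/401, -789/401, -556/401)

Orthogonality check:
  u_2 · u_1 = 0 (should be 0)
  u_3 · u_1 = 0 (should be 0)
  u_3 · u_2 = 0 (should be 0)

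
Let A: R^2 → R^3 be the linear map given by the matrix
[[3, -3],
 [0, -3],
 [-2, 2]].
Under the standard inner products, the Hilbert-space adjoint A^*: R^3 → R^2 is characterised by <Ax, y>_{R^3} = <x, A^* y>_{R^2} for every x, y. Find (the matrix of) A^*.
A^* = A^T =
[[3, 0, -2],
 [-3, -3, 2]]

For real matrices with standard dot products, the defining identity <Ax, y> = <x, A^* y> gives (Ax)^T y = x^T (A^*) y, i.e. x^T A^T y = x^T (A^*) y. Since this holds for all x, y, we must have A^* = A^T. Therefore
A^* =
[[3, 0, -2],
 [-3, -3, 2]].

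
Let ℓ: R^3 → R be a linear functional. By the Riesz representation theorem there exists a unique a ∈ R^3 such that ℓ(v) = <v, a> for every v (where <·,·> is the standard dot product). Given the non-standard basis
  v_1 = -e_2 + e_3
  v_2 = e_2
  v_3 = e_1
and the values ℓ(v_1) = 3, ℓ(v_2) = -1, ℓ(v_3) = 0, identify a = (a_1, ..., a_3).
a = (0, -1, 2)

Write a = (a_1, ..., a_3) in the standard basis. For each basis vector v_i, ℓ(v_i) = <v_i, a> is a linear equation in the a_j's. Collect the n equations into a matrix system V a = ℓ, where row i of V is v_i (expressed in the standard basis). Since V is invertible (lower-triangular with 1s on the diagonal, up to permutation), solve by back-substitution:
  V =
[[0, -1, 1],
 [0, 1, 0],
 [1, 0, 0]]
  V a = (3, -1, 0)
Solving gives a = (0, -1, 2).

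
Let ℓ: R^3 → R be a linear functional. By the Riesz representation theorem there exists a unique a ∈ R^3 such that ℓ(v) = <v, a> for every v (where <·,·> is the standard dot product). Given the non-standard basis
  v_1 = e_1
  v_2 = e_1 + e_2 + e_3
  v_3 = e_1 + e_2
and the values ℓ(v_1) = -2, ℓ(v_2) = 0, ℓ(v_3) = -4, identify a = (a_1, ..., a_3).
a = (-2, -2, 4)

Write a = (a_1, ..., a_3) in the standard basis. For each basis vector v_i, ℓ(v_i) = <v_i, a> is a linear equation in the a_j's. Collect the n equations into a matrix system V a = ℓ, where row i of V is v_i (expressed in the standard basis). Since V is invertible (lower-triangular with 1s on the diagonal, up to permutation), solve by back-substitution:
  V =
[[1, 0, 0],
 [1, 1, 1],
 [1, 1, 0]]
  V a = (-2, 0, -4)
Solving gives a = (-2, -2, 4).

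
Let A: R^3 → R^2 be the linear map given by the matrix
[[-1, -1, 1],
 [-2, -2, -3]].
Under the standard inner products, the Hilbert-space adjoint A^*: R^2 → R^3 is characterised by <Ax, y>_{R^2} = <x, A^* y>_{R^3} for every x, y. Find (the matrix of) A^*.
A^* = A^T =
[[-1, -2],
 [-1, -2],
 [1, -3]]

For real matrices with standard dot products, the defining identity <Ax, y> = <x, A^* y> gives (Ax)^T y = x^T (A^*) y, i.e. x^T A^T y = x^T (A^*) y. Since this holds for all x, y, we must have A^* = A^T. Therefore
A^* =
[[-1, -2],
 [-1, -2],
 [1, -3]].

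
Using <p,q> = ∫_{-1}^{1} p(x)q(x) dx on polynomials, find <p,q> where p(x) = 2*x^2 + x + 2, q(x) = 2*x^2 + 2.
<p,q> = 224/15

Expand the product: p(x)·q(x) = 4*x^4 + 2*x^3 + 8*x^2 + 2*x + 4.
∫_{-1}^{1} of each monomial x^k gives [2/(k+1) if k even, 0 if k odd]. Integrating term-by-term (or equivalently evaluating the antiderivative F(x) = 4*x^5/5 + x^4/2 + 8*x^3/3 + x^2 + 4*x at the endpoints):
  F(1) − F(−1) = 269/30 − (-179/30) = 224/15.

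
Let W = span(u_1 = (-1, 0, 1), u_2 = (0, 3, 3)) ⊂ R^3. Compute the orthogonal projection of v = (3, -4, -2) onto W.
proj_W(v) = (4/3, -7/3, -11/3)

Set up U = [u_1 | ... | u_2] ∈ R^(3×2). The projector onto W = col(U) is P = U (U^T U)^(-1) U^T.
Compute U^T U =
  [2, 3]
  [3, 18],
and U^T v = (-5, -18).
Solve U^T U · c = U^T v for the coefficients: c = (-4/3, -7/9). The projection is proj_W(v) = U c.
Check: (v - proj_W(v)) · u_1 = 0  (should be 0).
Check: (v - proj_W(v)) · u_2 = 0  (should be 0).
Result: proj_W(v) = (4/3, -7/3, -11/3).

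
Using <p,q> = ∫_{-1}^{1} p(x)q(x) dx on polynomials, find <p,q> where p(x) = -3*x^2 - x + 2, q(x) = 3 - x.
<p,q> = 20/3

Expand the product: p(x)·q(x) = 3*x^3 - 8*x^2 - 5*x + 6.
∫_{-1}^{1} of each monomial x^k gives [2/(k+1) if k even, 0 if k odd]. Integrating term-by-term (or equivalently evaluating the antiderivative F(x) = 3*x^4/4 - 8*x^3/3 - 5*x^2/2 + 6*x at the endpoints):
  F(1) − F(−1) = 19/12 − (-61/12) = 20/3.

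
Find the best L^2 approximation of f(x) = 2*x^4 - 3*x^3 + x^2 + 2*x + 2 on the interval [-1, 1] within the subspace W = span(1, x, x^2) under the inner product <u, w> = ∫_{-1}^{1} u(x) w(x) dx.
g(x) = 19*x^2/7 + x/5 + 64/35

The best approximation g ∈ W is the orthogonal projection of f onto W. Writing g = a_0 + a_1 x + a_2 x^2, the coefficients solve the normal equations G · a = b where
  G_{ij} = <φ_i, φ_j> and b_i = <f, φ_i>, with φ_0 = 1, φ_1 = x, φ_2 = x^2.
G =
  [2, 0, 2/3]
  [0, 2/3, 0]
  [2/3, 0, 2/5],
b = (82/15, 2/15, 242/105).
Solving gives a_0 = 64/35, a_1 = 1/5, a_2 = 19/7, so
  g(x) = 19*x^2/7 + x/5 + 64/35.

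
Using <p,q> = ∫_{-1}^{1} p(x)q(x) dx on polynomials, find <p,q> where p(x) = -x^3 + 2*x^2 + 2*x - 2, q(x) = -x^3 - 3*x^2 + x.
<p,q> = 212/105

Expand the product: p(x)·q(x) = x^6 + x^5 - 9*x^4 - 2*x^3 + 8*x^2 - 2*x.
∫_{-1}^{1} of each monomial x^k gives [2/(k+1) if k even, 0 if k odd]. Integrating term-by-term (or equivalently evaluating the antiderivative F(x) = x^7/7 + x^6/6 - 9*x^5/5 - x^4/2 + 8*x^3/3 - x^2 at the endpoints):
  F(1) − F(−1) = -34/105 − (-82/35) = 212/105.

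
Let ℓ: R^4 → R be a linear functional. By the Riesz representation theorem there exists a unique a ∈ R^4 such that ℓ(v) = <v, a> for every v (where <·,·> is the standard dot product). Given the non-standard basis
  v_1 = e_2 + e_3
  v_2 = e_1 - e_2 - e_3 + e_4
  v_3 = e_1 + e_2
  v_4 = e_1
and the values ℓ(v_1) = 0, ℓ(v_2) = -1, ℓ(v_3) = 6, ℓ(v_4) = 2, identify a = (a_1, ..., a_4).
a = (2, 4, -4, -3)

Write a = (a_1, ..., a_4) in the standard basis. For each basis vector v_i, ℓ(v_i) = <v_i, a> is a linear equation in the a_j's. Collect the n equations into a matrix system V a = ℓ, where row i of V is v_i (expressed in the standard basis). Since V is invertible (lower-triangular with 1s on the diagonal, up to permutation), solve by back-substitution:
  V =
[[0, 1, 1, 0],
 [1, -1, -1, 1],
 [1, 1, 0, 0],
 [1, 0, 0, 0]]
  V a = (0, -1, 6, 2)
Solving gives a = (2, 4, -4, -3).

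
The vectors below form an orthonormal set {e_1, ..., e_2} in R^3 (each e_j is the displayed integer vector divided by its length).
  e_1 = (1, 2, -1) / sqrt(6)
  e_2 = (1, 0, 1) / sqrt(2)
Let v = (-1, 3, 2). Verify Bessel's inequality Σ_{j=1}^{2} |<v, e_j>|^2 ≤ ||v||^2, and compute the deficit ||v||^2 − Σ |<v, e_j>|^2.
Σ |<v, e_j>|^2 = 2; ||v||^2 = 14; deficit = 12

Write each e_j = u_j / sqrt(<u_j, u_j>) where u_j is the displayed integer vector. Then <v, e_j> = <v, u_j> / sqrt(<u_j, u_j>), so |<v, e_j>|^2 = <v, u_j>^2 / <u_j, u_j>.
Coefficients: <v, e_1> = 3/sqrt(6), <v, e_2> = 1/sqrt(2).
Square and sum: Σ |<v, e_j>|^2 = 2.
Compute ||v||^2 = v·v = 14.
Deficit = 14 − 2 = 12 ≥ 0, confirming Bessel's inequality. (The deficit equals ||v − Σ <v,e_j> e_j||^2, the squared distance from v to span{e_j}.)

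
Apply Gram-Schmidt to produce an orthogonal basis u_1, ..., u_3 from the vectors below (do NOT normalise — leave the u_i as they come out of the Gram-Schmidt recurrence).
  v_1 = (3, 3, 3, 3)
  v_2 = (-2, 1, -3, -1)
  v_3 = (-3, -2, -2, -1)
Orthogonal basis:
  u_1 = (3, 3, 3, 3)
  u_2 = (-3/4, 9/4, -7/4, 1/4)
  u_3 = (-32/35, -9/35, 1/5, 34/35)

Apply the Gram-Schmidt recurrence
  u_1 = v_1
  u_i = v_i − Σ_{j<i} ((v_i · u_j) / (u_j · u_j)) · u_j.

Step by step this gives:
  u_1 = (3, 3, 3, 3)
  u_2 = (-3/4, 9/4, -7/4, 1/4)
  u_3 = (-32/35, -9/35, 1/5, 34/35)

Orthogonality check:
  u_2 · u_1 = 0 (should be 0)
  u_3 · u_1 = 0 (should be 0)
  u_3 · u_2 = 0 (should be 0)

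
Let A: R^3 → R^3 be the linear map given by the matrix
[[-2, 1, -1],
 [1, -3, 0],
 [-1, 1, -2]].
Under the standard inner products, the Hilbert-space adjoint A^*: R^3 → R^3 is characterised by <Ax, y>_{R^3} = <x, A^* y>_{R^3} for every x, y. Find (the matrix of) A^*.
A^* = A^T =
[[-2, 1, -1],
 [1, -3, 1],
 [-1, 0, -2]]

For real matrices with standard dot products, the defining identity <Ax, y> = <x, A^* y> gives (Ax)^T y = x^T (A^*) y, i.e. x^T A^T y = x^T (A^*) y. Since this holds for all x, y, we must have A^* = A^T. Therefore
A^* =
[[-2, 1, -1],
 [1, -3, 1],
 [-1, 0, -2]].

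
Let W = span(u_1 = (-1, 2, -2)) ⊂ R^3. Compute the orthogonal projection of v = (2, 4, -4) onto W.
proj_W(v) = (-14/9, 28/9, -28/9)

Set up U = [u_1 | ... | u_1] ∈ R^(3×1). The projector onto W = col(U) is P = U (U^T U)^(-1) U^T.
Compute U^T U =
  [9],
and U^T v = (14).
Solve U^T U · c = U^T v for the coefficients: c = (14/9). The projection is proj_W(v) = U c.
Check: (v - proj_W(v)) · u_1 = 0  (should be 0).
Result: proj_W(v) = (-14/9, 28/9, -28/9).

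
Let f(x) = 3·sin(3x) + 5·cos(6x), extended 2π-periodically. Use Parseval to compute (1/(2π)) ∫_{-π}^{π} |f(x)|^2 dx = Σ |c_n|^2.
Σ |c_n|^2 = 17

Expand |f|^2 and use orthogonality of {sin(nx), cos(mx)} on [-π, π]:
  ∫_{-π}^{π} sin(nx)^2 dx = π, ∫ cos(mx)^2 dx = π, and cross terms integrate to 0.
So ∫_{-π}^{π} f(x)^2 dx = 3^2 · π + 5^2 · π = (9 + 25)π.
Divide by 2π: (9 + 25)/2 = 17.
By Parseval, this equals Σ |c_n|^2.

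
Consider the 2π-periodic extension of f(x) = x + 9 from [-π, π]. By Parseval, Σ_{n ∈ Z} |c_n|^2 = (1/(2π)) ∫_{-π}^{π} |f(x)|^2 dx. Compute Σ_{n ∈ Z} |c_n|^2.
Σ |c_n|^2 = π^2/3 + 81

Expand and integrate term by term over [-π, π]:
  ∫ (x)^2 dx = 1·(2π^3/3); ∫ 2·1·(9)·x dx = 0 (odd integrand); ∫ 9^2 dx = 81·2π.
So (1/(2π)) ∫_{-π}^{π} (x + 9)^2 dx = 1π^2/3 + 81 = π^2/3 + 81.
Parseval ⇒ Σ |c_n|^2 = π^2/3 + 81.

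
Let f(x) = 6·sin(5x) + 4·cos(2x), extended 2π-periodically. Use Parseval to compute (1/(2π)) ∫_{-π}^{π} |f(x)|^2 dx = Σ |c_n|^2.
Σ |c_n|^2 = 26

Expand |f|^2 and use orthogonality of {sin(nx), cos(mx)} on [-π, π]:
  ∫_{-π}^{π} sin(nx)^2 dx = π, ∫ cos(mx)^2 dx = π, and cross terms integrate to 0.
So ∫_{-π}^{π} f(x)^2 dx = 6^2 · π + 4^2 · π = (36 + 16)π.
Divide by 2π: (36 + 16)/2 = 26.
By Parseval, this equals Σ |c_n|^2.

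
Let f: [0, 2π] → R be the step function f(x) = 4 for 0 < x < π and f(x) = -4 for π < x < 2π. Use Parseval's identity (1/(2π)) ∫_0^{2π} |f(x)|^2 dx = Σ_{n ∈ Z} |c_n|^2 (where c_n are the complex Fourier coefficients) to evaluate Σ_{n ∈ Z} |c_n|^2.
Σ |c_n|^2 = 16

Parseval equates the L^2 energy of f (normalised by 1/(2π)) with the ℓ^2 sum of its Fourier coefficients: (1/(2π)) ∫_0^{2π} |f|^2 = Σ |c_n|^2.
Compute the left side: (1/(2π)) [∫_0^π 4^2 dx + ∫_π^{2π} (-4)^2 dx] = (1/(2π)) · (16π + 16π) = (16 + 16)/2 = 16.
So Σ_{n ∈ Z} |c_n|^2 = 16.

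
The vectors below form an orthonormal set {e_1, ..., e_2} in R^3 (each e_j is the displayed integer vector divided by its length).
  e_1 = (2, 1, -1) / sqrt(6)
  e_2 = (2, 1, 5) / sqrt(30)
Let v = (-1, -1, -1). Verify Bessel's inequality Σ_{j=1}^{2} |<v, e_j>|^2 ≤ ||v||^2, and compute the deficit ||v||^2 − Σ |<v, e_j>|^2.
Σ |<v, e_j>|^2 = 14/5; ||v||^2 = 3; deficit = 1/5

Write each e_j = u_j / sqrt(<u_j, u_j>) where u_j is the displayed integer vector. Then <v, e_j> = <v, u_j> / sqrt(<u_j, u_j>), so |<v, e_j>|^2 = <v, u_j>^2 / <u_j, u_j>.
Coefficients: <v, e_1> = -2/sqrt(6), <v, e_2> = -8/sqrt(30).
Square and sum: Σ |<v, e_j>|^2 = 14/5.
Compute ||v||^2 = v·v = 3.
Deficit = 3 − 14/5 = 1/5 ≥ 0, confirming Bessel's inequality. (The deficit equals ||v − Σ <v,e_j> e_j||^2, the squared distance from v to span{e_j}.)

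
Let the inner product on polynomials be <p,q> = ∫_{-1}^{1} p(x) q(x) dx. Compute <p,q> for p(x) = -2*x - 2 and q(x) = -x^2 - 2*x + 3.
<p,q> = -8

Expand the product: p(x)·q(x) = 2*x^3 + 6*x^2 - 2*x - 6.
∫_{-1}^{1} of each monomial x^k gives [2/(k+1) if k even, 0 if k odd]. Integrating term-by-term (or equivalently evaluating the antiderivative F(x) = x^4/2 + 2*x^3 - x^2 - 6*x at the endpoints):
  F(1) − F(−1) = -9/2 − (7/2) = -8.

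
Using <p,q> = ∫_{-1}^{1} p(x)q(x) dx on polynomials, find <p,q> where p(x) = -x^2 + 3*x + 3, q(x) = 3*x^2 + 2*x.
<p,q> = 44/5

Expand the product: p(x)·q(x) = -3*x^4 + 7*x^3 + 15*x^2 + 6*x.
∫_{-1}^{1} of each monomial x^k gives [2/(k+1) if k even, 0 if k odd]. Integrating term-by-term (or equivalently evaluating the antiderivative F(x) = -3*x^5/5 + 7*x^4/4 + 5*x^3 + 3*x^2 at the endpoints):
  F(1) − F(−1) = 183/20 − (7/20) = 44/5.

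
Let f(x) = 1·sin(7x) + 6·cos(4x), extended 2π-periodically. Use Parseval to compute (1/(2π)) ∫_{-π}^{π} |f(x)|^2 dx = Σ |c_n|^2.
Σ |c_n|^2 = 37/2

Expand |f|^2 and use orthogonality of {sin(nx), cos(mx)} on [-π, π]:
  ∫_{-π}^{π} sin(nx)^2 dx = π, ∫ cos(mx)^2 dx = π, and cross terms integrate to 0.
So ∫_{-π}^{π} f(x)^2 dx = 1^2 · π + 6^2 · π = (1 + 36)π.
Divide by 2π: (1 + 36)/2 = 37/2.
By Parseval, this equals Σ |c_n|^2.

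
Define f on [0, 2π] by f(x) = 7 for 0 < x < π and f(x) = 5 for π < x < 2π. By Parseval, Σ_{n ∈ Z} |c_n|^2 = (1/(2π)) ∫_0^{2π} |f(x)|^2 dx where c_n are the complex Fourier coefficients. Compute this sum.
Σ |c_n|^2 = 37

Parseval equates the L^2 energy of f (normalised by 1/(2π)) with the ℓ^2 sum of its Fourier coefficients: (1/(2π)) ∫_0^{2π} |f|^2 = Σ |c_n|^2.
Compute the left side: (1/(2π)) [∫_0^π 7^2 dx + ∫_π^{2π} 5^2 dx] = (1/(2π)) · (49π + 25π) = (49 + 25)/2 = 37.
So Σ_{n ∈ Z} |c_n|^2 = 37.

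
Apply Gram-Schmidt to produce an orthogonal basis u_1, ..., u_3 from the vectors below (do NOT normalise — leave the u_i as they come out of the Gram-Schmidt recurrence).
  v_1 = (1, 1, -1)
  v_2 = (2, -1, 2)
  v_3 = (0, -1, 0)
Orthogonal basis:
  u_1 = (1, 1, -1)
  u_2 = (7/3, -2/3, 5/3)
  u_3 = (2/13, -8/13, -6/13)

Apply the Gram-Schmidt recurrence
  u_1 = v_1
  u_i = v_i − Σ_{j<i} ((v_i · u_j) / (u_j · u_j)) · u_j.

Step by step this gives:
  u_1 = (1, 1, -1)
  u_2 = (7/3, -2/3, 5/3)
  u_3 = (2/13, -8/13, -6/13)

Orthogonality check:
  u_2 · u_1 = 0 (should be 0)
  u_3 · u_1 = 0 (should be 0)
  u_3 · u_2 = 0 (should be 0)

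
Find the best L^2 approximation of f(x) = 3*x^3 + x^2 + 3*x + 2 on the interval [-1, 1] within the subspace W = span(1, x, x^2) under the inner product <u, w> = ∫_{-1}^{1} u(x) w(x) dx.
g(x) = x^2 + 24*x/5 + 2

The best approximation g ∈ W is the orthogonal projection of f onto W. Writing g = a_0 + a_1 x + a_2 x^2, the coefficients solve the normal equations G · a = b where
  G_{ij} = <φ_i, φ_j> and b_i = <f, φ_i>, with φ_0 = 1, φ_1 = x, φ_2 = x^2.
G =
  [2, 0, 2/3]
  [0, 2/3, 0]
  [2/3, 0, 2/5],
b = (14/3, 16/5, 26/15).
Solving gives a_0 = 2, a_1 = 24/5, a_2 = 1, so
  g(x) = x^2 + 24*x/5 + 2.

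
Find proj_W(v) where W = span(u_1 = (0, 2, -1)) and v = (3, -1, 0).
proj_W(v) = (0, -4/5, 2/5)

Set up U = [u_1 | ... | u_1] ∈ R^(3×1). The projector onto W = col(U) is P = U (U^T U)^(-1) U^T.
Compute U^T U =
  [5],
and U^T v = (-2).
Solve U^T U · c = U^T v for the coefficients: c = (-2/5). The projection is proj_W(v) = U c.
Check: (v - proj_W(v)) · u_1 = 0  (should be 0).
Result: proj_W(v) = (0, -4/5, 2/5).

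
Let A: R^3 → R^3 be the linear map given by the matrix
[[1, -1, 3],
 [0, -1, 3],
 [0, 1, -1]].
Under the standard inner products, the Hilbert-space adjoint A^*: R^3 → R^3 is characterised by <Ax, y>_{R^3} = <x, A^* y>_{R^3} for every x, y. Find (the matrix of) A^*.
A^* = A^T =
[[1, 0, 0],
 [-1, -1, 1],
 [3, 3, -1]]

For real matrices with standard dot products, the defining identity <Ax, y> = <x, A^* y> gives (Ax)^T y = x^T (A^*) y, i.e. x^T A^T y = x^T (A^*) y. Since this holds for all x, y, we must have A^* = A^T. Therefore
A^* =
[[1, 0, 0],
 [-1, -1, 1],
 [3, 3, -1]].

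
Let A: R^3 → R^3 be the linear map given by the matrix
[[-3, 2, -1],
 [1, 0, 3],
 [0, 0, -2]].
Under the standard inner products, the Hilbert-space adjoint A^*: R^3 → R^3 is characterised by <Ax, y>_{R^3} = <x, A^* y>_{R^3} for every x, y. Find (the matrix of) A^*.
A^* = A^T =
[[-3, 1, 0],
 [2, 0, 0],
 [-1, 3, -2]]

For real matrices with standard dot products, the defining identity <Ax, y> = <x, A^* y> gives (Ax)^T y = x^T (A^*) y, i.e. x^T A^T y = x^T (A^*) y. Since this holds for all x, y, we must have A^* = A^T. Therefore
A^* =
[[-3, 1, 0],
 [2, 0, 0],
 [-1, 3, -2]].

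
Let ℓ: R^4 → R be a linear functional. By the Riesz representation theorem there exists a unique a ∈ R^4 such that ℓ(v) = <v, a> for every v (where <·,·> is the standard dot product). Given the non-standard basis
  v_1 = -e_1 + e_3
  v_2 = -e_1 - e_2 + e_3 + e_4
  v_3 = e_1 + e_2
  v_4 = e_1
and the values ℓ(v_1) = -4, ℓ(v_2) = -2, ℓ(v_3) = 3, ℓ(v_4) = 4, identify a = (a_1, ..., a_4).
a = (4, -1, 0, 1)

Write a = (a_1, ..., a_4) in the standard basis. For each basis vector v_i, ℓ(v_i) = <v_i, a> is a linear equation in the a_j's. Collect the n equations into a matrix system V a = ℓ, where row i of V is v_i (expressed in the standard basis). Since V is invertible (lower-triangular with 1s on the diagonal, up to permutation), solve by back-substitution:
  V =
[[-1, 0, 1, 0],
 [-1, -1, 1, 1],
 [1, 1, 0, 0],
 [1, 0, 0, 0]]
  V a = (-4, -2, 3, 4)
Solving gives a = (4, -1, 0, 1).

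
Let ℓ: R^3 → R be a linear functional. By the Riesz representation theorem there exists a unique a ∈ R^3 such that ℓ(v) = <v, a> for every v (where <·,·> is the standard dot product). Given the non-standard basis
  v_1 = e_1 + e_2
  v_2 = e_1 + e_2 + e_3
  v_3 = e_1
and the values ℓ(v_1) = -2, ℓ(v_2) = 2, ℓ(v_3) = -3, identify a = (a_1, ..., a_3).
a = (-3, 1, 4)

Write a = (a_1, ..., a_3) in the standard basis. For each basis vector v_i, ℓ(v_i) = <v_i, a> is a linear equation in the a_j's. Collect the n equations into a matrix system V a = ℓ, where row i of V is v_i (expressed in the standard basis). Since V is invertible (lower-triangular with 1s on the diagonal, up to permutation), solve by back-substitution:
  V =
[[1, 1, 0],
 [1, 1, 1],
 [1, 0, 0]]
  V a = (-2, 2, -3)
Solving gives a = (-3, 1, 4).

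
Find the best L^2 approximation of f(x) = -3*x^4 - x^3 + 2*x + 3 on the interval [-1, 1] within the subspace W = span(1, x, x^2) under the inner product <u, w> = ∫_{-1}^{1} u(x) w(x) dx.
g(x) = -18*x^2/7 + 7*x/5 + 114/35

The best approximation g ∈ W is the orthogonal projection of f onto W. Writing g = a_0 + a_1 x + a_2 x^2, the coefficients solve the normal equations G · a = b where
  G_{ij} = <φ_i, φ_j> and b_i = <f, φ_i>, with φ_0 = 1, φ_1 = x, φ_2 = x^2.
G =
  [2, 0, 2/3]
  [0, 2/3, 0]
  [2/3, 0, 2/5],
b = (24/5, 14/15, 8/7).
Solving gives a_0 = 114/35, a_1 = 7/5, a_2 = -18/7, so
  g(x) = -18*x^2/7 + 7*x/5 + 114/35.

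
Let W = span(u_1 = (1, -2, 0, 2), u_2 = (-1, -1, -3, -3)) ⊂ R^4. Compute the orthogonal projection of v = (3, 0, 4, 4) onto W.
proj_W(v) = (273/155, 18/155, 564/155, 734/155)

Set up U = [u_1 | ... | u_2] ∈ R^(4×2). The projector onto W = col(U) is P = U (U^T U)^(-1) U^T.
Compute U^T U =
  [9, -5]
  [-5, 20],
and U^T v = (11, -27).
Solve U^T U · c = U^T v for the coefficients: c = (17/31, -188/155). The projection is proj_W(v) = U c.
Check: (v - proj_W(v)) · u_1 = 0  (should be 0).
Check: (v - proj_W(v)) · u_2 = 0  (should be 0).
Result: proj_W(v) = (273/155, 18/155, 564/155, 734/155).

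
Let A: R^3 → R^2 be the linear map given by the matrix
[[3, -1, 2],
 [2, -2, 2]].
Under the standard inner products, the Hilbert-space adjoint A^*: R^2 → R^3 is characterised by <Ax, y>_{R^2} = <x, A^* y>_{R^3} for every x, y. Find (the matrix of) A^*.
A^* = A^T =
[[3, 2],
 [-1, -2],
 [2, 2]]

For real matrices with standard dot products, the defining identity <Ax, y> = <x, A^* y> gives (Ax)^T y = x^T (A^*) y, i.e. x^T A^T y = x^T (A^*) y. Since this holds for all x, y, we must have A^* = A^T. Therefore
A^* =
[[3, 2],
 [-1, -2],
 [2, 2]].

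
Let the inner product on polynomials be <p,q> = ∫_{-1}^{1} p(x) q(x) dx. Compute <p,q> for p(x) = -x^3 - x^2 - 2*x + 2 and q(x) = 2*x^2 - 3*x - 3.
<p,q> = -44/15

Expand the product: p(x)·q(x) = -2*x^5 + x^4 + 2*x^3 + 13*x^2 - 6.
∫_{-1}^{1} of each monomial x^k gives [2/(k+1) if k even, 0 if k odd]. Integrating term-by-term (or equivalently evaluating the antiderivative F(x) = -x^6/3 + x^5/5 + x^4/2 + 13*x^3/3 - 6*x at the endpoints):
  F(1) − F(−1) = -13/10 − (49/30) = -44/15.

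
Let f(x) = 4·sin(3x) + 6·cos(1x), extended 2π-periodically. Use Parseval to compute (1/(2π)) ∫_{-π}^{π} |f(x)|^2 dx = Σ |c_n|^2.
Σ |c_n|^2 = 26

Expand |f|^2 and use orthogonality of {sin(nx), cos(mx)} on [-π, π]:
  ∫_{-π}^{π} sin(nx)^2 dx = π, ∫ cos(mx)^2 dx = π, and cross terms integrate to 0.
So ∫_{-π}^{π} f(x)^2 dx = 4^2 · π + 6^2 · π = (16 + 36)π.
Divide by 2π: (16 + 36)/2 = 26.
By Parseval, this equals Σ |c_n|^2.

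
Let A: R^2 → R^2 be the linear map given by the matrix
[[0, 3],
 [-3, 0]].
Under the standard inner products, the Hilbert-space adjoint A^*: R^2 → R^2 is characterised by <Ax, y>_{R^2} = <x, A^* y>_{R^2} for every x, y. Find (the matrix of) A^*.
A^* = A^T =
[[0, -3],
 [3, 0]]

For real matrices with standard dot products, the defining identity <Ax, y> = <x, A^* y> gives (Ax)^T y = x^T (A^*) y, i.e. x^T A^T y = x^T (A^*) y. Since this holds for all x, y, we must have A^* = A^T. Therefore
A^* =
[[0, -3],
 [3, 0]].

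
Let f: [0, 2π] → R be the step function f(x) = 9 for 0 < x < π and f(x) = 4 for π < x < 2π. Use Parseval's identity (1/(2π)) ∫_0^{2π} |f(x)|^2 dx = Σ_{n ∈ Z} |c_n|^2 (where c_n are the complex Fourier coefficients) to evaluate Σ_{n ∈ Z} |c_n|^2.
Σ |c_n|^2 = 97/2

Parseval equates the L^2 energy of f (normalised by 1/(2π)) with the ℓ^2 sum of its Fourier coefficients: (1/(2π)) ∫_0^{2π} |f|^2 = Σ |c_n|^2.
Compute the left side: (1/(2π)) [∫_0^π 9^2 dx + ∫_π^{2π} 4^2 dx] = (1/(2π)) · (81π + 16π) = (81 + 16)/2 = 97/2.
So Σ_{n ∈ Z} |c_n|^2 = 97/2.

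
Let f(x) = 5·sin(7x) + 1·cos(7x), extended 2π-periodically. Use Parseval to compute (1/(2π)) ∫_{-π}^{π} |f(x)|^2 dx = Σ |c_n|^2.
Σ |c_n|^2 = 13

Expand |f|^2 and use orthogonality of {sin(nx), cos(mx)} on [-π, π]:
  ∫_{-π}^{π} sin(nx)^2 dx = π, ∫ cos(mx)^2 dx = π, and cross terms integrate to 0.
So ∫_{-π}^{π} f(x)^2 dx = 5^2 · π + 1^2 · π = (25 + 1)π.
Divide by 2π: (25 + 1)/2 = 13.
By Parseval, this equals Σ |c_n|^2.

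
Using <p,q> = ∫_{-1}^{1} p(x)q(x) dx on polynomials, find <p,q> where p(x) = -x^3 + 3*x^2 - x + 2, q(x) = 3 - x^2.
<p,q> = 232/15

Expand the product: p(x)·q(x) = x^5 - 3*x^4 - 2*x^3 + 7*x^2 - 3*x + 6.
∫_{-1}^{1} of each monomial x^k gives [2/(k+1) if k even, 0 if k odd]. Integrating term-by-term (or equivalently evaluating the antiderivative F(x) = x^6/6 - 3*x^5/5 - x^4/2 + 7*x^3/3 - 3*x^2/2 + 6*x at the endpoints):
  F(1) − F(−1) = 59/10 − (-287/30) = 232/15.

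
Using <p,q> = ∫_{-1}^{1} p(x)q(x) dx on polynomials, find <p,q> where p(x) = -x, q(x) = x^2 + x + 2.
<p,q> = -2/3

Expand the product: p(x)·q(x) = -x^3 - x^2 - 2*x.
∫_{-1}^{1} of each monomial x^k gives [2/(k+1) if k even, 0 if k odd]. Integrating term-by-term (or equivalently evaluating the antiderivative F(x) = -x^4/4 - x^3/3 - x^2 at the endpoints):
  F(1) − F(−1) = -19/12 − (-11/12) = -2/3.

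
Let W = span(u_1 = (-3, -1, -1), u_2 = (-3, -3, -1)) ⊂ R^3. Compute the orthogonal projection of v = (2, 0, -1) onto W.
proj_W(v) = (3/2, 0, 1/2)

Set up U = [u_1 | ... | u_2] ∈ R^(3×2). The projector onto W = col(U) is P = U (U^T U)^(-1) U^T.
Compute U^T U =
  [11, 13]
  [13, 19],
and U^T v = (-5, -5).
Solve U^T U · c = U^T v for the coefficients: c = (-3/4, 1/4). The projection is proj_W(v) = U c.
Check: (v - proj_W(v)) · u_1 = 0  (should be 0).
Check: (v - proj_W(v)) · u_2 = 0  (should be 0).
Result: proj_W(v) = (3/2, 0, 1/2).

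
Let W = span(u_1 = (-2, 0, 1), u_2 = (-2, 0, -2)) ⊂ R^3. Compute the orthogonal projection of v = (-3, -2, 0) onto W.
proj_W(v) = (-3, 0, 0)

Set up U = [u_1 | ... | u_2] ∈ R^(3×2). The projector onto W = col(U) is P = U (U^T U)^(-1) U^T.
Compute U^T U =
  [5, 2]
  [2, 8],
and U^T v = (6, 6).
Solve U^T U · c = U^T v for the coefficients: c = (1, 1/2). The projection is proj_W(v) = U c.
Check: (v - proj_W(v)) · u_1 = 0  (should be 0).
Check: (v - proj_W(v)) · u_2 = 0  (should be 0).
Result: proj_W(v) = (-3, 0, 0).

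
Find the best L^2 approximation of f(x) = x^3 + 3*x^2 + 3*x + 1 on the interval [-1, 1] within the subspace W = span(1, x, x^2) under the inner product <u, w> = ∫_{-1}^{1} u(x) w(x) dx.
g(x) = 3*x^2 + 18*x/5 + 1

The best approximation g ∈ W is the orthogonal projection of f onto W. Writing g = a_0 + a_1 x + a_2 x^2, the coefficients solve the normal equations G · a = b where
  G_{ij} = <φ_i, φ_j> and b_i = <f, φ_i>, with φ_0 = 1, φ_1 = x, φ_2 = x^2.
G =
  [2, 0, 2/3]
  [0, 2/3, 0]
  [2/3, 0, 2/5],
b = (4, 12/5, 28/15).
Solving gives a_0 = 1, a_1 = 18/5, a_2 = 3, so
  g(x) = 3*x^2 + 18*x/5 + 1.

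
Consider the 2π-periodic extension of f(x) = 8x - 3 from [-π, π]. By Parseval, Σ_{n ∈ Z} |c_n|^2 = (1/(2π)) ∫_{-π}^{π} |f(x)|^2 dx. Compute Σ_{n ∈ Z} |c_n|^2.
Σ |c_n|^2 = 64π^2/3 + 9

Expand and integrate term by term over [-π, π]:
  ∫ (8x)^2 dx = 64·(2π^3/3); ∫ 2·8·(-3)·x dx = 0 (odd integrand); ∫ (-3)^2 dx = 9·2π.
So (1/(2π)) ∫_{-π}^{π} (8x - 3)^2 dx = 64π^2/3 + 9 = 64π^2/3 + 9.
Parseval ⇒ Σ |c_n|^2 = 64π^2/3 + 9.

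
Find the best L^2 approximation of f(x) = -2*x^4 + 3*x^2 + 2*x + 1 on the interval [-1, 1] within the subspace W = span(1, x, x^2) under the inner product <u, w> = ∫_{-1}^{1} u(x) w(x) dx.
g(x) = 9*x^2/7 + 2*x + 41/35

The best approximation g ∈ W is the orthogonal projection of f onto W. Writing g = a_0 + a_1 x + a_2 x^2, the coefficients solve the normal equations G · a = b where
  G_{ij} = <φ_i, φ_j> and b_i = <f, φ_i>, with φ_0 = 1, φ_1 = x, φ_2 = x^2.
G =
  [2, 0, 2/3]
  [0, 2/3, 0]
  [2/3, 0, 2/5],
b = (16/5, 4/3, 136/105).
Solving gives a_0 = 41/35, a_1 = 2, a_2 = 9/7, so
  g(x) = 9*x^2/7 + 2*x + 41/35.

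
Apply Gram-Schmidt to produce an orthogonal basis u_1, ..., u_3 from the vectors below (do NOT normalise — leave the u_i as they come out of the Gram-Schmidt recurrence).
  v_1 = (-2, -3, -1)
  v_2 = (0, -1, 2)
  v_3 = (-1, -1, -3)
Orthogonal basis:
  u_1 = (-2, -3, -1)
  u_2 = (1/7, -11/14, 29/14)
  u_3 = (7/23, -4/23, -2/23)

Apply the Gram-Schmidt recurrence
  u_1 = v_1
  u_i = v_i − Σ_{j<i} ((v_i · u_j) / (u_j · u_j)) · u_j.

Step by step this gives:
  u_1 = (-2, -3, -1)
  u_2 = (1/7, -11/14, 29/14)
  u_3 = (7/23, -4/23, -2/23)

Orthogonality check:
  u_2 · u_1 = 0 (should be 0)
  u_3 · u_1 = 0 (should be 0)
  u_3 · u_2 = 0 (should be 0)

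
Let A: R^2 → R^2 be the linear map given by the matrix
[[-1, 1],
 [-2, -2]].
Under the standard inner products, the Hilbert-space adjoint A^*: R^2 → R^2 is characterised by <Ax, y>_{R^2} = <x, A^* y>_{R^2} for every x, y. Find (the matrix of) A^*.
A^* = A^T =
[[-1, -2],
 [1, -2]]

For real matrices with standard dot products, the defining identity <Ax, y> = <x, A^* y> gives (Ax)^T y = x^T (A^*) y, i.e. x^T A^T y = x^T (A^*) y. Since this holds for all x, y, we must have A^* = A^T. Therefore
A^* =
[[-1, -2],
 [1, -2]].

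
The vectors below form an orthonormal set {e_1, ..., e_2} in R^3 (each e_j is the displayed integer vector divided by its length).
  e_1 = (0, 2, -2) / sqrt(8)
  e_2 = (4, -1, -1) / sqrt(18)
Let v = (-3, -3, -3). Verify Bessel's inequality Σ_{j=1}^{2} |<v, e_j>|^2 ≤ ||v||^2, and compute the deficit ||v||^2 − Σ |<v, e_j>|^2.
Σ |<v, e_j>|^2 = 2; ||v||^2 = 27; deficit = 25

Write each e_j = u_j / sqrt(<u_j, u_j>) where u_j is the displayed integer vector. Then <v, e_j> = <v, u_j> / sqrt(<u_j, u_j>), so |<v, e_j>|^2 = <v, u_j>^2 / <u_j, u_j>.
Coefficients: <v, e_1> = 0/sqrt(8), <v, e_2> = -6/sqrt(18).
Square and sum: Σ |<v, e_j>|^2 = 2.
Compute ||v||^2 = v·v = 27.
Deficit = 27 − 2 = 25 ≥ 0, confirming Bessel's inequality. (The deficit equals ||v − Σ <v,e_j> e_j||^2, the squared distance from v to span{e_j}.)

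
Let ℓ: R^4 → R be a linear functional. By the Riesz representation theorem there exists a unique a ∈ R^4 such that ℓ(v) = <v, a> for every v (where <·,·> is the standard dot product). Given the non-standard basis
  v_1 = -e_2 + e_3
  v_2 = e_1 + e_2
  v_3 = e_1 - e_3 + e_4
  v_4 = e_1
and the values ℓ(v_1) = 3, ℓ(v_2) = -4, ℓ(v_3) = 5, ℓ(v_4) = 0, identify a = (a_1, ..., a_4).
a = (0, -4, -1, 4)

Write a = (a_1, ..., a_4) in the standard basis. For each basis vector v_i, ℓ(v_i) = <v_i, a> is a linear equation in the a_j's. Collect the n equations into a matrix system V a = ℓ, where row i of V is v_i (expressed in the standard basis). Since V is invertible (lower-triangular with 1s on the diagonal, up to permutation), solve by back-substitution:
  V =
[[0, -1, 1, 0],
 [1, 1, 0, 0],
 [1, 0, -1, 1],
 [1, 0, 0, 0]]
  V a = (3, -4, 5, 0)
Solving gives a = (0, -4, -1, 4).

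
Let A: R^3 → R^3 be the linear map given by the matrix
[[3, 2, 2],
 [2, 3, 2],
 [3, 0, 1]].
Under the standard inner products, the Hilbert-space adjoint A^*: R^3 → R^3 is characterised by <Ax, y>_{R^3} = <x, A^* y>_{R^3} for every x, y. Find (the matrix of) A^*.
A^* = A^T =
[[3, 2, 3],
 [2, 3, 0],
 [2, 2, 1]]

For real matrices with standard dot products, the defining identity <Ax, y> = <x, A^* y> gives (Ax)^T y = x^T (A^*) y, i.e. x^T A^T y = x^T (A^*) y. Since this holds for all x, y, we must have A^* = A^T. Therefore
A^* =
[[3, 2, 3],
 [2, 3, 0],
 [2, 2, 1]].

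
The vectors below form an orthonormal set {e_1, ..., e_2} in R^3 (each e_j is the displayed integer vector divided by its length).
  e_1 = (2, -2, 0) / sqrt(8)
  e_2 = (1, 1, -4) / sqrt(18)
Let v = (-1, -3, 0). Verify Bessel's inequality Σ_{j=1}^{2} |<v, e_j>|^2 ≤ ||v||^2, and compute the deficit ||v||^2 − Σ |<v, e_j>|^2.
Σ |<v, e_j>|^2 = 26/9; ||v||^2 = 10; deficit = 64/9

Write each e_j = u_j / sqrt(<u_j, u_j>) where u_j is the displayed integer vector. Then <v, e_j> = <v, u_j> / sqrt(<u_j, u_j>), so |<v, e_j>|^2 = <v, u_j>^2 / <u_j, u_j>.
Coefficients: <v, e_1> = 4/sqrt(8), <v, e_2> = -4/sqrt(18).
Square and sum: Σ |<v, e_j>|^2 = 26/9.
Compute ||v||^2 = v·v = 10.
Deficit = 10 − 26/9 = 64/9 ≥ 0, confirming Bessel's inequality. (The deficit equals ||v − Σ <v,e_j> e_j||^2, the squared distance from v to span{e_j}.)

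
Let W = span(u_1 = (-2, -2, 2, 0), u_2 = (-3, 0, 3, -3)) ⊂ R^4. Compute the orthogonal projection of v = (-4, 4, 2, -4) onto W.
proj_W(v) = (-12/5, 14/5, 12/5, -26/5)

Set up U = [u_1 | ... | u_2] ∈ R^(4×2). The projector onto W = col(U) is P = U (U^T U)^(-1) U^T.
Compute U^T U =
  [12, 12]
  [12, 27],
and U^T v = (4, 30).
Solve U^T U · c = U^T v for the coefficients: c = (-7/5, 26/15). The projection is proj_W(v) = U c.
Check: (v - proj_W(v)) · u_1 = 0  (should be 0).
Check: (v - proj_W(v)) · u_2 = 0  (should be 0).
Result: proj_W(v) = (-12/5, 14/5, 12/5, -26/5).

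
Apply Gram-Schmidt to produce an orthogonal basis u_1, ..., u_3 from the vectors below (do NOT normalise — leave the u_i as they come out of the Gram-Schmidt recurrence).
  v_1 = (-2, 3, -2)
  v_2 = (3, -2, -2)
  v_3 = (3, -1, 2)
Orthogonal basis:
  u_1 = (-2, 3, -2)
  u_2 = (35/17, -10/17, -50/17)
  u_3 = (4/3, 4/3, 2/3)

Apply the Gram-Schmidt recurrence
  u_1 = v_1
  u_i = v_i − Σ_{j<i} ((v_i · u_j) / (u_j · u_j)) · u_j.

Step by step this gives:
  u_1 = (-2, 3, -2)
  u_2 = (35/17, -10/17, -50/17)
  u_3 = (4/3, 4/3, 2/3)

Orthogonality check:
  u_2 · u_1 = 0 (should be 0)
  u_3 · u_1 = 0 (should be 0)
  u_3 · u_2 = 0 (should be 0)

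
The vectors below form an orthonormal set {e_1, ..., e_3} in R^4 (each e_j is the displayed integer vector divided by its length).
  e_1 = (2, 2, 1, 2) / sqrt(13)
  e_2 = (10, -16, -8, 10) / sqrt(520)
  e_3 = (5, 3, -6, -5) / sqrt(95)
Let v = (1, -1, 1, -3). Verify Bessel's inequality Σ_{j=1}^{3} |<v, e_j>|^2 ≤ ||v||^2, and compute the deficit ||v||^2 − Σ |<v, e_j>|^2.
Σ |<v, e_j>|^2 = 66/19; ||v||^2 = 12; deficit = 162/19

Write each e_j = u_j / sqrt(<u_j, u_j>) where u_j is the displayed integer vector. Then <v, e_j> = <v, u_j> / sqrt(<u_j, u_j>), so |<v, e_j>|^2 = <v, u_j>^2 / <u_j, u_j>.
Coefficients: <v, e_1> = -5/sqrt(13), <v, e_2> = -12/sqrt(520), <v, e_3> = 11/sqrt(95).
Square and sum: Σ |<v, e_j>|^2 = 66/19.
Compute ||v||^2 = v·v = 12.
Deficit = 12 − 66/19 = 162/19 ≥ 0, confirming Bessel's inequality. (The deficit equals ||v − Σ <v,e_j> e_j||^2, the squared distance from v to span{e_j}.)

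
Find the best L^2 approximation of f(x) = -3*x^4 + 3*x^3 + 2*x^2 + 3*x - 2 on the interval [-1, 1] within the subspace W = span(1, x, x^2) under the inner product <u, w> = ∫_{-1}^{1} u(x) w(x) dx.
g(x) = -4*x^2/7 + 24*x/5 - 61/35

The best approximation g ∈ W is the orthogonal projection of f onto W. Writing g = a_0 + a_1 x + a_2 x^2, the coefficients solve the normal equations G · a = b where
  G_{ij} = <φ_i, φ_j> and b_i = <f, φ_i>, with φ_0 = 1, φ_1 = x, φ_2 = x^2.
G =
  [2, 0, 2/3]
  [0, 2/3, 0]
  [2/3, 0, 2/5],
b = (-58/15, 16/5, -146/105).
Solving gives a_0 = -61/35, a_1 = 24/5, a_2 = -4/7, so
  g(x) = -4*x^2/7 + 24*x/5 - 61/35.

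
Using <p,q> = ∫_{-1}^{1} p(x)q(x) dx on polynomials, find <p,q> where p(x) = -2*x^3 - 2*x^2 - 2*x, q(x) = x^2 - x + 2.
<p,q> = -4/3

Expand the product: p(x)·q(x) = -2*x^5 - 4*x^3 - 2*x^2 - 4*x.
∫_{-1}^{1} of each monomial x^k gives [2/(k+1) if k even, 0 if k odd]. Integrating term-by-term (or equivalently evaluating the antiderivative F(x) = -x^6/3 - x^4 - 2*x^3/3 - 2*x^2 at the endpoints):
  F(1) − F(−1) = -4 − (-8/3) = -4/3.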